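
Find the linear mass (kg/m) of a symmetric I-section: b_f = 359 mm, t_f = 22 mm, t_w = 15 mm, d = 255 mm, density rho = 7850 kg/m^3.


A_flanges = 2 * 359 * 22 = 15796 mm^2
A_web = (255 - 2 * 22) * 15 = 3165 mm^2
A_total = 15796 + 3165 = 18961 mm^2 = 0.018961 m^2
Weight = rho * A = 7850 * 0.018961 = 148.8439 kg/m

148.8439 kg/m


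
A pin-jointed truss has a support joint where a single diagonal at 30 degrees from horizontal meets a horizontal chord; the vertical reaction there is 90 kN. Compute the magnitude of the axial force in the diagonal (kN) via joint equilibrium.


At the joint, only the diagonal has a vertical component, so vertical equilibrium gives:
F * sin(30) = 90
F = 90 / sin(30)
= 90 / 0.5
= 180.0 kN

180.0 kN


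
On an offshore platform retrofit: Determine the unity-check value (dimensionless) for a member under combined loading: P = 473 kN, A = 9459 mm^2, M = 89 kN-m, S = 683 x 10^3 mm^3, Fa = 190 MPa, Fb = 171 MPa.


f_a = P / A = 473000.0 / 9459 = 50.0053 MPa
f_b = M / S = 89000000.0 / 683000.0 = 130.3075 MPa
Ratio = f_a / Fa + f_b / Fb
= 50.0053 / 190 + 130.3075 / 171
= 1.0252 (dimensionless)

1.0252 (dimensionless)


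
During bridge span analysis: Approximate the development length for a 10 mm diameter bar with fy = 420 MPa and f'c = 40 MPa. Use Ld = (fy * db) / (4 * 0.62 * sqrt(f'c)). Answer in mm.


Ld = (fy * db) / (4 * 0.62 * sqrt(f'c))
= (420 * 10) / (4 * 0.62 * sqrt(40))
= 4200 / 15.6849
= 267.77 mm

267.77 mm


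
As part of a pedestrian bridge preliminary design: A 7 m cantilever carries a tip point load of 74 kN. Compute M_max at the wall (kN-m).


For a cantilever with a point load at the free end:
M_max = P * L = 74 * 7 = 518 kN-m

518 kN-m


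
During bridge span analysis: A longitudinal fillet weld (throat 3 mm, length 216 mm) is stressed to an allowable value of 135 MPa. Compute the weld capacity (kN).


Strength = throat * length * allowable stress
= 3 * 216 * 135 N
= 87480 N
= 87.48 kN

87.48 kN


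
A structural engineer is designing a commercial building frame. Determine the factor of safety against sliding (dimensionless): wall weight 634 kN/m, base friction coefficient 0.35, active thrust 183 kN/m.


Resisting force = mu * W = 0.35 * 634 = 221.9 kN/m
FOS = Resisting / Driving = 221.9 / 183
= 1.2126 (dimensionless)

1.2126 (dimensionless)


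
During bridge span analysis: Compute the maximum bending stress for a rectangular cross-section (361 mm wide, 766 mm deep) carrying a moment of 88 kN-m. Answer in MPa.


I = b * h^3 / 12 = 361 * 766^3 / 12 = 13521107471.33 mm^4
y = h / 2 = 766 / 2 = 383.0 mm
M = 88 kN-m = 88000000.0 N-mm
sigma = M * y / I = 88000000.0 * 383.0 / 13521107471.33
= 2.49 MPa

2.49 MPa


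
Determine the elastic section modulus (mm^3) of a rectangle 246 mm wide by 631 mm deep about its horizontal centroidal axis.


S = b * h^2 / 6
= 246 * 631^2 / 6
= 246 * 398161 / 6
= 16324601.0 mm^3

16324601.0 mm^3


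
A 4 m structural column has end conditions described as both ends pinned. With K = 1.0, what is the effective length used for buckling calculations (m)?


L_eff = K * L
= 1.0 * 4
= 4.0 m

4.0 m


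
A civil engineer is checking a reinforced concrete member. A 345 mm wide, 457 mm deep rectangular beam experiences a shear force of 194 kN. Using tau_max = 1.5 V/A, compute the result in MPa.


A = b * h = 345 * 457 = 157665 mm^2
V = 194 kN = 194000.0 N
tau_max = 1.5 * V / A = 1.5 * 194000.0 / 157665
= 1.8457 MPa

1.8457 MPa


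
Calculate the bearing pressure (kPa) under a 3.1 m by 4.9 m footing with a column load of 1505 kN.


A = 3.1 * 4.9 = 15.19 m^2
q = P / A = 1505 / 15.19
= 99.0783 kPa

99.0783 kPa


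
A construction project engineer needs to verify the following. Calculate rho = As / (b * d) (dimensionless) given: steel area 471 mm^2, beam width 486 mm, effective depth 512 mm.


rho = As / (b * d)
= 471 / (486 * 512)
= 471 / 248832
= 0.001893 (dimensionless)

0.001893 (dimensionless)


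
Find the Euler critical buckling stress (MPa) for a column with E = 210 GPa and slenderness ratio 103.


sigma_cr = pi^2 * E / lambda^2
= 9.8696 * 210000.0 / 103^2
= 9.8696 * 210000.0 / 10609
= 195.364 MPa

195.364 MPa


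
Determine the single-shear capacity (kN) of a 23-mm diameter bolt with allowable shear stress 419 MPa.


A = pi * d^2 / 4 = pi * 23^2 / 4 = 415.4756 mm^2
V = f_v * A / 1000 = 419 * 415.4756 / 1000
= 174.0843 kN

174.0843 kN


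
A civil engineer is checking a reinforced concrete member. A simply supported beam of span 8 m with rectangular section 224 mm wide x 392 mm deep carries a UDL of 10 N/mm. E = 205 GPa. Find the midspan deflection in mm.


I = 224 * 392^3 / 12 = 1124410709.33 mm^4
L = 8000.0 mm, w = 10 N/mm, E = 205000.0 MPa
delta = 5 * w * L^4 / (384 * E * I)
= 5 * 10 * 8000.0^4 / (384 * 205000.0 * 1124410709.33)
= 2.3138 mm

2.3138 mm


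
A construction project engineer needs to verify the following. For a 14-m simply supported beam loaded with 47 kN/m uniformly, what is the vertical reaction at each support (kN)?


Total load = w * L = 47 * 14 = 658 kN
By symmetry, each reaction R = total / 2 = 658 / 2 = 329.0 kN

329.0 kN


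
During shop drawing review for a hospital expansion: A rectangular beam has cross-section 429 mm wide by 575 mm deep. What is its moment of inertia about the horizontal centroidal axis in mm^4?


I = b * h^3 / 12
= 429 * 575^3 / 12
= 429 * 190109375 / 12
= 6796410156.25 mm^4

6796410156.25 mm^4


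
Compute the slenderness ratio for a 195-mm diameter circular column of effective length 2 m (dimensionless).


Radius of gyration r = d / 4 = 195 / 4 = 48.75 mm
L_eff = 2000.0 mm
Slenderness ratio = L / r = 2000.0 / 48.75 = 41.03 (dimensionless)

41.03 (dimensionless)


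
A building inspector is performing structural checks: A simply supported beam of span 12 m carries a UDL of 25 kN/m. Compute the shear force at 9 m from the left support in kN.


R_A = w * L / 2 = 25 * 12 / 2 = 150.0 kN
V(x) = R_A - w * x = 150.0 - 25 * 9
= -75.0 kN

-75.0 kN


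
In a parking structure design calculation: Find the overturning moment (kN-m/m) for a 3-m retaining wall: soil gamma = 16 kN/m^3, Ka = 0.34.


Pa = 0.5 * Ka * gamma * H^2
= 0.5 * 0.34 * 16 * 3^2
= 24.48 kN/m
Arm = H / 3 = 3 / 3 = 1.0 m
Mo = Pa * arm = Pa * H / 3 = 24.48 * 3 / 3 = 24.48 kN-m/m

24.48 kN-m/m


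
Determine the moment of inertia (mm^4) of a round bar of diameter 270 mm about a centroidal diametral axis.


r = d / 2 = 270 / 2 = 135.0 mm
I = pi * r^4 / 4 = pi * 135.0^4 / 4
= 260870490.85 mm^4

260870490.85 mm^4


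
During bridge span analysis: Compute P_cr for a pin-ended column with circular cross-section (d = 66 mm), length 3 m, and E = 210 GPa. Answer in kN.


I = pi * d^4 / 64 = 931420.18 mm^4
L = 3000.0 mm
P_cr = pi^2 * E * I / L^2
= 9.8696 * 210000.0 * 931420.18 / 3000.0^2
= 214497.47 N = 214.4975 kN

214.4975 kN


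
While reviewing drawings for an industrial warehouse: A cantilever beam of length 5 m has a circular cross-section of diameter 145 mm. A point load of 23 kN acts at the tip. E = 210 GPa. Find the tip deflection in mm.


I = pi * d^4 / 64 = pi * 145^4 / 64 = 21699109.31 mm^4
L = 5000.0 mm, P = 23000.0 N, E = 210000.0 MPa
delta = P * L^3 / (3 * E * I)
= 23000.0 * 5000.0^3 / (3 * 210000.0 * 21699109.31)
= 210.3078 mm

210.3078 mm


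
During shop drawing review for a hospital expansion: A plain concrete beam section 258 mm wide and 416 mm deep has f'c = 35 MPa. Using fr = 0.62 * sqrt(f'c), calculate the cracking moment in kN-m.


fr = 0.62 * sqrt(35) = 0.62 * 5.9161 = 3.668 MPa
I = 258 * 416^3 / 12 = 1547812864.0 mm^4
y_t = 208.0 mm
M_cr = fr * I / y_t = 3.668 * 1547812864.0 / 208.0 N-mm
= 27.2949 kN-m

27.2949 kN-m


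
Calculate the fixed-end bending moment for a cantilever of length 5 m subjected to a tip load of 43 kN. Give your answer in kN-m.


For a cantilever with a point load at the free end:
M_max = P * L = 43 * 5 = 215 kN-m

215 kN-m


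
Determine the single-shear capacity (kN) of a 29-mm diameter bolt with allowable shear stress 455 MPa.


A = pi * d^2 / 4 = pi * 29^2 / 4 = 660.5199 mm^2
V = f_v * A / 1000 = 455 * 660.5199 / 1000
= 300.5365 kN

300.5365 kN


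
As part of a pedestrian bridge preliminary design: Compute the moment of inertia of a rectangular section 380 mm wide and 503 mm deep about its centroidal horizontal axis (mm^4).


I = b * h^3 / 12
= 380 * 503^3 / 12
= 380 * 127263527 / 12
= 4030011688.33 mm^4

4030011688.33 mm^4


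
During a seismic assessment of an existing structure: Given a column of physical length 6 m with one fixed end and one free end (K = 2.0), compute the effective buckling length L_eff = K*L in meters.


L_eff = K * L
= 2.0 * 6
= 12.0 m

12.0 m


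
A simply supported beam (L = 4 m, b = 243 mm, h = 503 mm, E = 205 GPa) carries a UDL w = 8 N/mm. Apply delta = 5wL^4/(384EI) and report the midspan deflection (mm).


I = 243 * 503^3 / 12 = 2577086421.75 mm^4
L = 4000.0 mm, w = 8 N/mm, E = 205000.0 MPa
delta = 5 * w * L^4 / (384 * E * I)
= 5 * 8 * 4000.0^4 / (384 * 205000.0 * 2577086421.75)
= 0.0505 mm

0.0505 mm


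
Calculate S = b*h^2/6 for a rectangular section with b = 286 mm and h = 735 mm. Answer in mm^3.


S = b * h^2 / 6
= 286 * 735^2 / 6
= 286 * 540225 / 6
= 25750725.0 mm^3

25750725.0 mm^3


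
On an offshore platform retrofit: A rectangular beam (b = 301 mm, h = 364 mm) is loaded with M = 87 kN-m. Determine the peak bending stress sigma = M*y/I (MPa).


I = b * h^3 / 12 = 301 * 364^3 / 12 = 1209732645.33 mm^4
y = h / 2 = 364 / 2 = 182.0 mm
M = 87 kN-m = 87000000.0 N-mm
sigma = M * y / I = 87000000.0 * 182.0 / 1209732645.33
= 13.09 MPa

13.09 MPa


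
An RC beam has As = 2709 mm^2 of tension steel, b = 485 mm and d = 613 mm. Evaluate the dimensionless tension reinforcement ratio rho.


rho = As / (b * d)
= 2709 / (485 * 613)
= 2709 / 297305
= 0.009112 (dimensionless)

0.009112 (dimensionless)


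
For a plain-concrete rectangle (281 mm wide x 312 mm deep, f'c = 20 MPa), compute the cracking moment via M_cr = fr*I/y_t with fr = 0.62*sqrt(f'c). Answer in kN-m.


fr = 0.62 * sqrt(20) = 0.62 * 4.4721 = 2.7727 MPa
I = 281 * 312^3 / 12 = 711195264.0 mm^4
y_t = 156.0 mm
M_cr = fr * I / y_t = 2.7727 * 711195264.0 / 156.0 N-mm
= 12.6407 kN-m

12.6407 kN-m


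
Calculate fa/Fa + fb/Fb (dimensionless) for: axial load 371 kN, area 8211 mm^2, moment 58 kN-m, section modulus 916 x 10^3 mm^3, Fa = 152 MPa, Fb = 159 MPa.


f_a = P / A = 371000.0 / 8211 = 45.1833 MPa
f_b = M / S = 58000000.0 / 916000.0 = 63.3188 MPa
Ratio = f_a / Fa + f_b / Fb
= 45.1833 / 152 + 63.3188 / 159
= 0.6955 (dimensionless)

0.6955 (dimensionless)


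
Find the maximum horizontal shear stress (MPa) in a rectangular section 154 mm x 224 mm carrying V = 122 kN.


A = b * h = 154 * 224 = 34496 mm^2
V = 122 kN = 122000.0 N
tau_max = 1.5 * V / A = 1.5 * 122000.0 / 34496
= 5.305 MPa

5.305 MPa


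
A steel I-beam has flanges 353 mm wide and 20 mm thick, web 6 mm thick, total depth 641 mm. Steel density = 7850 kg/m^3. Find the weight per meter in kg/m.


A_flanges = 2 * 353 * 20 = 14120 mm^2
A_web = (641 - 2 * 20) * 6 = 3606 mm^2
A_total = 14120 + 3606 = 17726 mm^2 = 0.017726 m^2
Weight = rho * A = 7850 * 0.017726 = 139.1491 kg/m

139.1491 kg/m


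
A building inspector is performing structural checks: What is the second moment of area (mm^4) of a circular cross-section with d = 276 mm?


r = d / 2 = 276 / 2 = 138.0 mm
I = pi * r^4 / 4 = pi * 138.0^4 / 4
= 284843443.25 mm^4

284843443.25 mm^4


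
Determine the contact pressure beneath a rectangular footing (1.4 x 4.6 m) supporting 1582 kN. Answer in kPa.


A = 1.4 * 4.6 = 6.44 m^2
q = P / A = 1582 / 6.44
= 245.6522 kPa

245.6522 kPa


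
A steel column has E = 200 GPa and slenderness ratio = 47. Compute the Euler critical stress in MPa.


sigma_cr = pi^2 * E / lambda^2
= 9.8696 * 200000.0 / 47^2
= 9.8696 * 200000.0 / 2209
= 893.5812 MPa

893.5812 MPa


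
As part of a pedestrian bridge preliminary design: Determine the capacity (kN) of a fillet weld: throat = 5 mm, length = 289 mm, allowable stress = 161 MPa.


Strength = throat * length * allowable stress
= 5 * 289 * 161 N
= 232645 N
= 232.65 kN

232.65 kN


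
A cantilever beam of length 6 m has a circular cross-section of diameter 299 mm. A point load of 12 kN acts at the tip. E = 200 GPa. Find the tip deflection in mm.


I = pi * d^4 / 64 = pi * 299^4 / 64 = 392332830.95 mm^4
L = 6000.0 mm, P = 12000.0 N, E = 200000.0 MPa
delta = P * L^3 / (3 * E * I)
= 12000.0 * 6000.0^3 / (3 * 200000.0 * 392332830.95)
= 11.0111 mm

11.0111 mm


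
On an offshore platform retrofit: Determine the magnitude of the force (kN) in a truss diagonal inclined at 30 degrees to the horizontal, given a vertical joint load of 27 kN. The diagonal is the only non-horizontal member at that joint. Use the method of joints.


At the joint, only the diagonal has a vertical component, so vertical equilibrium gives:
F * sin(30) = 27
F = 27 / sin(30)
= 27 / 0.5
= 54.0 kN

54.0 kN


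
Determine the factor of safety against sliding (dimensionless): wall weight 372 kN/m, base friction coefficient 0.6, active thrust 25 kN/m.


Resisting force = mu * W = 0.6 * 372 = 223.2 kN/m
FOS = Resisting / Driving = 223.2 / 25
= 8.928 (dimensionless)

8.928 (dimensionless)


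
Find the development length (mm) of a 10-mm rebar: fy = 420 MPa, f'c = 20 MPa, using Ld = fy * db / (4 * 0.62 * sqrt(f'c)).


Ld = (fy * db) / (4 * 0.62 * sqrt(f'c))
= (420 * 10) / (4 * 0.62 * sqrt(20))
= 4200 / 11.0909
= 378.69 mm

378.69 mm


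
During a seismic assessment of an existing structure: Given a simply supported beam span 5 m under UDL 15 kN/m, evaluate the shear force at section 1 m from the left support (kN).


R_A = w * L / 2 = 15 * 5 / 2 = 37.5 kN
V(x) = R_A - w * x = 37.5 - 15 * 1
= 22.5 kN

22.5 kN


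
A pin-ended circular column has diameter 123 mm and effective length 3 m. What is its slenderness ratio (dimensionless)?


Radius of gyration r = d / 4 = 123 / 4 = 30.75 mm
L_eff = 3000.0 mm
Slenderness ratio = L / r = 3000.0 / 30.75 = 97.56 (dimensionless)

97.56 (dimensionless)


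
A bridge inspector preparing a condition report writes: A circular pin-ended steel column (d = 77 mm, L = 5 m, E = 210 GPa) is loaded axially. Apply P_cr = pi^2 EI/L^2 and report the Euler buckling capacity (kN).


I = pi * d^4 / 64 = 1725570.86 mm^4
L = 5000.0 mm
P_cr = pi^2 * E * I / L^2
= 9.8696 * 210000.0 * 1725570.86 / 5000.0^2
= 143057.9 N = 143.0579 kN

143.0579 kN


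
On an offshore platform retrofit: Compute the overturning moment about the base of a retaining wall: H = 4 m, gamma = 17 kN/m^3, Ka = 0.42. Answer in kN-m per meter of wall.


Pa = 0.5 * Ka * gamma * H^2
= 0.5 * 0.42 * 17 * 4^2
= 57.12 kN/m
Arm = H / 3 = 4 / 3 = 1.3333 m
Mo = Pa * arm = Pa * H / 3 = 57.12 * 4 / 3 = 76.16 kN-m/m

76.16 kN-m/m


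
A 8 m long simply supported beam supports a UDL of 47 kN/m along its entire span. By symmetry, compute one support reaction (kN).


Total load = w * L = 47 * 8 = 376 kN
By symmetry, each reaction R = total / 2 = 376 / 2 = 188.0 kN

188.0 kN


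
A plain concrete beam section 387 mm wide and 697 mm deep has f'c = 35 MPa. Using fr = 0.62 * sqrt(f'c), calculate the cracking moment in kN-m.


fr = 0.62 * sqrt(35) = 0.62 * 5.9161 = 3.668 MPa
I = 387 * 697^3 / 12 = 10920136154.25 mm^4
y_t = 348.5 mm
M_cr = fr * I / y_t = 3.668 * 10920136154.25 / 348.5 N-mm
= 114.9347 kN-m

114.9347 kN-m


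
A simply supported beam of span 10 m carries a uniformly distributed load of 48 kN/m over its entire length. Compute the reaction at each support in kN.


Total load = w * L = 48 * 10 = 480 kN
By symmetry, each reaction R = total / 2 = 480 / 2 = 240.0 kN

240.0 kN


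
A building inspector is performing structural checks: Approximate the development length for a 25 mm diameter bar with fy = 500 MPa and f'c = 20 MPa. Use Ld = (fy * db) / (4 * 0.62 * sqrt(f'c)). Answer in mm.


Ld = (fy * db) / (4 * 0.62 * sqrt(f'c))
= (500 * 25) / (4 * 0.62 * sqrt(20))
= 12500 / 11.0909
= 1127.05 mm

1127.05 mm


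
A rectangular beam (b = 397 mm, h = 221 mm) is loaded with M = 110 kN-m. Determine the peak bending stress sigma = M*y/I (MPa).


I = b * h^3 / 12 = 397 * 221^3 / 12 = 357096901.42 mm^4
y = h / 2 = 221 / 2 = 110.5 mm
M = 110 kN-m = 110000000.0 N-mm
sigma = M * y / I = 110000000.0 * 110.5 / 357096901.42
= 34.04 MPa

34.04 MPa


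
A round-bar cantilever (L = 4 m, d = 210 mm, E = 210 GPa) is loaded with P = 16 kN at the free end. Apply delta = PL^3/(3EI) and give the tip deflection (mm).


I = pi * d^4 / 64 = pi * 210^4 / 64 = 95465637.63 mm^4
L = 4000.0 mm, P = 16000.0 N, E = 210000.0 MPa
delta = P * L^3 / (3 * E * I)
= 16000.0 * 4000.0^3 / (3 * 210000.0 * 95465637.63)
= 17.026 mm

17.026 mm


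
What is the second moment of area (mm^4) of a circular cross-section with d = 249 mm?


r = d / 2 = 249 / 2 = 124.5 mm
I = pi * r^4 / 4 = pi * 124.5^4 / 4
= 188697995.64 mm^4

188697995.64 mm^4


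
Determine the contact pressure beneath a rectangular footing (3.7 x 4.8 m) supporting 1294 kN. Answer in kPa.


A = 3.7 * 4.8 = 17.76 m^2
q = P / A = 1294 / 17.76
= 72.8604 kPa

72.8604 kPa


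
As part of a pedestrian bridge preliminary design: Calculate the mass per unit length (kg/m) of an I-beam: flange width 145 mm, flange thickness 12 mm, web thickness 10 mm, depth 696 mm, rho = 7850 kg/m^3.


A_flanges = 2 * 145 * 12 = 3480 mm^2
A_web = (696 - 2 * 12) * 10 = 6720 mm^2
A_total = 3480 + 6720 = 10200 mm^2 = 0.010200 m^2
Weight = rho * A = 7850 * 0.010200 = 80.07 kg/m

80.07 kg/m


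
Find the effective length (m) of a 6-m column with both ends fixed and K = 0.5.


L_eff = K * L
= 0.5 * 6
= 3.0 m

3.0 m


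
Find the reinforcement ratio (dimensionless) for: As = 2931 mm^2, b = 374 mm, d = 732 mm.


rho = As / (b * d)
= 2931 / (374 * 732)
= 2931 / 273768
= 0.010706 (dimensionless)

0.010706 (dimensionless)


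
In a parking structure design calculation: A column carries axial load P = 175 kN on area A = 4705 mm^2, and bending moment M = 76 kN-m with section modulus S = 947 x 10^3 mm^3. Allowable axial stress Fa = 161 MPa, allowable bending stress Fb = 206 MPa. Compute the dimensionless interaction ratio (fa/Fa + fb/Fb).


f_a = P / A = 175000.0 / 4705 = 37.1945 MPa
f_b = M / S = 76000000.0 / 947000.0 = 80.2534 MPa
Ratio = f_a / Fa + f_b / Fb
= 37.1945 / 161 + 80.2534 / 206
= 0.6206 (dimensionless)

0.6206 (dimensionless)


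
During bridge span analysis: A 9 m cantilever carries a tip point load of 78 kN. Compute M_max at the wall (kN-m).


For a cantilever with a point load at the free end:
M_max = P * L = 78 * 9 = 702 kN-m

702 kN-m


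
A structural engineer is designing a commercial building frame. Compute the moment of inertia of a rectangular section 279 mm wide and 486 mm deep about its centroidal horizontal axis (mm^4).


I = b * h^3 / 12
= 279 * 486^3 / 12
= 279 * 114791256 / 12
= 2668896702.0 mm^4

2668896702.0 mm^4


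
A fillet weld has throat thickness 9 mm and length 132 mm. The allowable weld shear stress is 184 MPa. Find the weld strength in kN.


Strength = throat * length * allowable stress
= 9 * 132 * 184 N
= 218592 N
= 218.59 kN

218.59 kN


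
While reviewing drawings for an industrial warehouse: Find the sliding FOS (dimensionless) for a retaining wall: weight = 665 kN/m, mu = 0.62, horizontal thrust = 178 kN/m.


Resisting force = mu * W = 0.62 * 665 = 412.3 kN/m
FOS = Resisting / Driving = 412.3 / 178
= 2.3163 (dimensionless)

2.3163 (dimensionless)


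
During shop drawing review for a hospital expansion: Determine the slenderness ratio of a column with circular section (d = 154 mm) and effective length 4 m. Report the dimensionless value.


Radius of gyration r = d / 4 = 154 / 4 = 38.5 mm
L_eff = 4000.0 mm
Slenderness ratio = L / r = 4000.0 / 38.5 = 103.9 (dimensionless)

103.9 (dimensionless)


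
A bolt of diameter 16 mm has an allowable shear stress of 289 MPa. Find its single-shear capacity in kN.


A = pi * d^2 / 4 = pi * 16^2 / 4 = 201.0619 mm^2
V = f_v * A / 1000 = 289 * 201.0619 / 1000
= 58.1069 kN

58.1069 kN


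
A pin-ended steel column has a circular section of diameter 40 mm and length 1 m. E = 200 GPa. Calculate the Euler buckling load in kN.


I = pi * d^4 / 64 = 125663.71 mm^4
L = 1000.0 mm
P_cr = pi^2 * E * I / L^2
= 9.8696 * 200000.0 * 125663.71 / 1000.0^2
= 248050.21 N = 248.0502 kN

248.0502 kN


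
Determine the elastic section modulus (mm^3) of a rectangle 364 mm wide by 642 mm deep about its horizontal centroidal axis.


S = b * h^2 / 6
= 364 * 642^2 / 6
= 364 * 412164 / 6
= 25004616.0 mm^3

25004616.0 mm^3


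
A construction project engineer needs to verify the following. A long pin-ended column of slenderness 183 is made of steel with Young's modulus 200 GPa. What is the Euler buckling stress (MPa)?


sigma_cr = pi^2 * E / lambda^2
= 9.8696 * 200000.0 / 183^2
= 9.8696 * 200000.0 / 33489
= 58.9424 MPa

58.9424 MPa


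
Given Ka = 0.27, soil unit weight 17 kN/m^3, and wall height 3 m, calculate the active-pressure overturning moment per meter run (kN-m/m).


Pa = 0.5 * Ka * gamma * H^2
= 0.5 * 0.27 * 17 * 3^2
= 20.655 kN/m
Arm = H / 3 = 3 / 3 = 1.0 m
Mo = Pa * arm = Pa * H / 3 = 20.655 * 3 / 3 = 20.655 kN-m/m

20.655 kN-m/m


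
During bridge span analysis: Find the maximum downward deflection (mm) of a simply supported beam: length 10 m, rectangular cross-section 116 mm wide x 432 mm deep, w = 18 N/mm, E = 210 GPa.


I = 116 * 432^3 / 12 = 779341824.0 mm^4
L = 10000.0 mm, w = 18 N/mm, E = 210000.0 MPa
delta = 5 * w * L^4 / (384 * E * I)
= 5 * 18 * 10000.0^4 / (384 * 210000.0 * 779341824.0)
= 14.3207 mm

14.3207 mm


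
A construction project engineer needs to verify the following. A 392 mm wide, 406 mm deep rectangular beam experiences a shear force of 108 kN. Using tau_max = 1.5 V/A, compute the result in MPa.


A = b * h = 392 * 406 = 159152 mm^2
V = 108 kN = 108000.0 N
tau_max = 1.5 * V / A = 1.5 * 108000.0 / 159152
= 1.0179 MPa

1.0179 MPa


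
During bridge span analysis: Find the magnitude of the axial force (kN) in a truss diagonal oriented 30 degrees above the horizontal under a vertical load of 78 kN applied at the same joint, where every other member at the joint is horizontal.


At the joint, only the diagonal has a vertical component, so vertical equilibrium gives:
F * sin(30) = 78
F = 78 / sin(30)
= 78 / 0.5
= 156.0 kN

156.0 kN


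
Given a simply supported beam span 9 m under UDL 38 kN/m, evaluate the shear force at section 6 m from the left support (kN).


R_A = w * L / 2 = 38 * 9 / 2 = 171.0 kN
V(x) = R_A - w * x = 171.0 - 38 * 6
= -57.0 kN

-57.0 kN


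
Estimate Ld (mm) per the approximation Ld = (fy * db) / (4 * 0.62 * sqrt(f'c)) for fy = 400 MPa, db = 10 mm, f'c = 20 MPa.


Ld = (fy * db) / (4 * 0.62 * sqrt(f'c))
= (400 * 10) / (4 * 0.62 * sqrt(20))
= 4000 / 11.0909
= 360.66 mm

360.66 mm


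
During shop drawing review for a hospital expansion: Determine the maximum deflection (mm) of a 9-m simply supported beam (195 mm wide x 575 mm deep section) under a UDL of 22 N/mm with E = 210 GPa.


I = 195 * 575^3 / 12 = 3089277343.75 mm^4
L = 9000.0 mm, w = 22 N/mm, E = 210000.0 MPa
delta = 5 * w * L^4 / (384 * E * I)
= 5 * 22 * 9000.0^4 / (384 * 210000.0 * 3089277343.75)
= 2.897 mm

2.897 mm


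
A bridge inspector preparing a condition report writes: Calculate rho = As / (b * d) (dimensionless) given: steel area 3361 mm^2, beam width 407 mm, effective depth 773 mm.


rho = As / (b * d)
= 3361 / (407 * 773)
= 3361 / 314611
= 0.010683 (dimensionless)

0.010683 (dimensionless)


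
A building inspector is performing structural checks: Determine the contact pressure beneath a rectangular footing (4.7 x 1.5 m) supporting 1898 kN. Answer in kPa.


A = 4.7 * 1.5 = 7.05 m^2
q = P / A = 1898 / 7.05
= 269.2199 kPa

269.2199 kPa


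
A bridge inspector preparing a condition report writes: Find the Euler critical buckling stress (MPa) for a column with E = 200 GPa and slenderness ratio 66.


sigma_cr = pi^2 * E / lambda^2
= 9.8696 * 200000.0 / 66^2
= 9.8696 * 200000.0 / 4356
= 453.1499 MPa

453.1499 MPa


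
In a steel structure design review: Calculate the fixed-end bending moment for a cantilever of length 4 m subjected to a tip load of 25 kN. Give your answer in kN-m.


For a cantilever with a point load at the free end:
M_max = P * L = 25 * 4 = 100 kN-m

100 kN-m


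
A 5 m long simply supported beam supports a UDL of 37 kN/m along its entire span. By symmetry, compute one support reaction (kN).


Total load = w * L = 37 * 5 = 185 kN
By symmetry, each reaction R = total / 2 = 185 / 2 = 92.5 kN

92.5 kN


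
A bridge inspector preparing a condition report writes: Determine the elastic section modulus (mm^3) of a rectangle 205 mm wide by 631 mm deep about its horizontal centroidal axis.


S = b * h^2 / 6
= 205 * 631^2 / 6
= 205 * 398161 / 6
= 13603834.17 mm^3

13603834.17 mm^3


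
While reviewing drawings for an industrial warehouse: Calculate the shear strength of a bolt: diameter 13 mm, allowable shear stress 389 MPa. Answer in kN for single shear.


A = pi * d^2 / 4 = pi * 13^2 / 4 = 132.7323 mm^2
V = f_v * A / 1000 = 389 * 132.7323 / 1000
= 51.6329 kN

51.6329 kN


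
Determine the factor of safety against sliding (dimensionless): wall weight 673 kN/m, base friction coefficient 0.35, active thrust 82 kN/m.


Resisting force = mu * W = 0.35 * 673 = 235.55 kN/m
FOS = Resisting / Driving = 235.55 / 82
= 2.8726 (dimensionless)

2.8726 (dimensionless)


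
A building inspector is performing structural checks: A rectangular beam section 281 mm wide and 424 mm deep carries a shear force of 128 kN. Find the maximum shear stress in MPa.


A = b * h = 281 * 424 = 119144 mm^2
V = 128 kN = 128000.0 N
tau_max = 1.5 * V / A = 1.5 * 128000.0 / 119144
= 1.6115 MPa

1.6115 MPa


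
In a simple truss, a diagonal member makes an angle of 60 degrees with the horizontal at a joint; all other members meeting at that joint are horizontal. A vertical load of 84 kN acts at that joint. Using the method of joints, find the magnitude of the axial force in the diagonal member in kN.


At the joint, only the diagonal has a vertical component, so vertical equilibrium gives:
F * sin(60) = 84
F = 84 / sin(60)
= 84 / 0.866025
= 96.99 kN

96.99 kN


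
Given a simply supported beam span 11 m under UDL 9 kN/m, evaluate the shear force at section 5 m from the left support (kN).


R_A = w * L / 2 = 9 * 11 / 2 = 49.5 kN
V(x) = R_A - w * x = 49.5 - 9 * 5
= 4.5 kN

4.5 kN


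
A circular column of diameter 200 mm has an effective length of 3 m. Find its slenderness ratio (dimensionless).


Radius of gyration r = d / 4 = 200 / 4 = 50.0 mm
L_eff = 3000.0 mm
Slenderness ratio = L / r = 3000.0 / 50.0 = 60.0 (dimensionless)

60.0 (dimensionless)


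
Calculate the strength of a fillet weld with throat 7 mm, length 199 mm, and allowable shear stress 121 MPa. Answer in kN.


Strength = throat * length * allowable stress
= 7 * 199 * 121 N
= 168553 N
= 168.55 kN

168.55 kN


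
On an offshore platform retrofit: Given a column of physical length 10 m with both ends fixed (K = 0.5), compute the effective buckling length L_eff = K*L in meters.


L_eff = K * L
= 0.5 * 10
= 5.0 m

5.0 m


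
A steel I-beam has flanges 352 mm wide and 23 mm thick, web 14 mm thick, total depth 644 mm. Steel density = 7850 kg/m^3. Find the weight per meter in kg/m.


A_flanges = 2 * 352 * 23 = 16192 mm^2
A_web = (644 - 2 * 23) * 14 = 8372 mm^2
A_total = 16192 + 8372 = 24564 mm^2 = 0.024564 m^2
Weight = rho * A = 7850 * 0.024564 = 192.8274 kg/m

192.8274 kg/m


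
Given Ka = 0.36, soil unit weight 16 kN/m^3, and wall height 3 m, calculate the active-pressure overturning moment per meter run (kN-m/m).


Pa = 0.5 * Ka * gamma * H^2
= 0.5 * 0.36 * 16 * 3^2
= 25.92 kN/m
Arm = H / 3 = 3 / 3 = 1.0 m
Mo = Pa * arm = Pa * H / 3 = 25.92 * 3 / 3 = 25.92 kN-m/m

25.92 kN-m/m


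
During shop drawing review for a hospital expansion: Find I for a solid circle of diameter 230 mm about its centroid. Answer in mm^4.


r = d / 2 = 230 / 2 = 115.0 mm
I = pi * r^4 / 4 = pi * 115.0^4 / 4
= 137366629.65 mm^4

137366629.65 mm^4


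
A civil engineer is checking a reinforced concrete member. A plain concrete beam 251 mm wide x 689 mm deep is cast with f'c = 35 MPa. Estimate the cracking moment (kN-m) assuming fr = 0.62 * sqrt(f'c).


fr = 0.62 * sqrt(35) = 0.62 * 5.9161 = 3.668 MPa
I = 251 * 689^3 / 12 = 6841481251.58 mm^4
y_t = 344.5 mm
M_cr = fr * I / y_t = 3.668 * 6841481251.58 / 344.5 N-mm
= 72.8428 kN-m

72.8428 kN-m


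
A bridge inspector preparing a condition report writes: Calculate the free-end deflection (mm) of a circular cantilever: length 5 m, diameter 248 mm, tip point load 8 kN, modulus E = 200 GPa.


I = pi * d^4 / 64 = pi * 248^4 / 64 = 185684914.5 mm^4
L = 5000.0 mm, P = 8000.0 N, E = 200000.0 MPa
delta = P * L^3 / (3 * E * I)
= 8000.0 * 5000.0^3 / (3 * 200000.0 * 185684914.5)
= 8.9758 mm

8.9758 mm


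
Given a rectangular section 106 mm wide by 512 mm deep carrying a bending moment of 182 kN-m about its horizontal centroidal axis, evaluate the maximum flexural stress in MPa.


I = b * h^3 / 12 = 106 * 512^3 / 12 = 1185589930.67 mm^4
y = h / 2 = 512 / 2 = 256.0 mm
M = 182 kN-m = 182000000.0 N-mm
sigma = M * y / I = 182000000.0 * 256.0 / 1185589930.67
= 39.3 MPa

39.3 MPa


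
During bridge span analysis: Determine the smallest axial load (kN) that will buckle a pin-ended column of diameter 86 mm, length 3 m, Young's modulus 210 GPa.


I = pi * d^4 / 64 = 2685120.03 mm^4
L = 3000.0 mm
P_cr = pi^2 * E * I / L^2
= 9.8696 * 210000.0 * 2685120.03 / 3000.0^2
= 618358.36 N = 618.3584 kN

618.3584 kN


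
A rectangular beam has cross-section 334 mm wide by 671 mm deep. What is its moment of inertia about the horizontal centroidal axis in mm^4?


I = b * h^3 / 12
= 334 * 671^3 / 12
= 334 * 302111711 / 12
= 8408775956.17 mm^4

8408775956.17 mm^4


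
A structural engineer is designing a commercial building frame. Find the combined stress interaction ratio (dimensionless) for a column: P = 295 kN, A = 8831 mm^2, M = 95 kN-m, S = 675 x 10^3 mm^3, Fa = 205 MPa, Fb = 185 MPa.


f_a = P / A = 295000.0 / 8831 = 33.4051 MPa
f_b = M / S = 95000000.0 / 675000.0 = 140.7407 MPa
Ratio = f_a / Fa + f_b / Fb
= 33.4051 / 205 + 140.7407 / 185
= 0.9237 (dimensionless)

0.9237 (dimensionless)


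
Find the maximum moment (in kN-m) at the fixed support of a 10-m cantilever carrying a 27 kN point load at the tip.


For a cantilever with a point load at the free end:
M_max = P * L = 27 * 10 = 270 kN-m

270 kN-m


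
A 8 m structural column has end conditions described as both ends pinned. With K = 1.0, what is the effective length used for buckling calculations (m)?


L_eff = K * L
= 1.0 * 8
= 8.0 m

8.0 m


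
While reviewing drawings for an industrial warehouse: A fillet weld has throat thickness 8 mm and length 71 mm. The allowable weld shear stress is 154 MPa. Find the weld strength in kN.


Strength = throat * length * allowable stress
= 8 * 71 * 154 N
= 87472 N
= 87.47 kN

87.47 kN


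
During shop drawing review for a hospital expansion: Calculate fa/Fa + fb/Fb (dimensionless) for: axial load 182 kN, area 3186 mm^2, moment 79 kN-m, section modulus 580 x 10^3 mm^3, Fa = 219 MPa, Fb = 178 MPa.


f_a = P / A = 182000.0 / 3186 = 57.1249 MPa
f_b = M / S = 79000000.0 / 580000.0 = 136.2069 MPa
Ratio = f_a / Fa + f_b / Fb
= 57.1249 / 219 + 136.2069 / 178
= 1.0261 (dimensionless)

1.0261 (dimensionless)


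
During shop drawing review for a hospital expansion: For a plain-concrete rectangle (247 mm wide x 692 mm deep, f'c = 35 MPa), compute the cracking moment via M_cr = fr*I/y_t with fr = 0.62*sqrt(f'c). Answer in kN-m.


fr = 0.62 * sqrt(35) = 0.62 * 5.9161 = 3.668 MPa
I = 247 * 692^3 / 12 = 6820779194.67 mm^4
y_t = 346.0 mm
M_cr = fr * I / y_t = 3.668 * 6820779194.67 / 346.0 N-mm
= 72.3075 kN-m

72.3075 kN-m


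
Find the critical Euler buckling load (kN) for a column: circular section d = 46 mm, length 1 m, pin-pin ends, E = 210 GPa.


I = pi * d^4 / 64 = 219786.61 mm^4
L = 1000.0 mm
P_cr = pi^2 * E * I / L^2
= 9.8696 * 210000.0 * 219786.61 / 1000.0^2
= 455533.44 N = 455.5334 kN

455.5334 kN


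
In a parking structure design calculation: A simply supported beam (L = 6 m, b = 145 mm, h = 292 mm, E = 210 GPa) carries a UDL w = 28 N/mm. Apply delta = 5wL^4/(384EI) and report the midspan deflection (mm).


I = 145 * 292^3 / 12 = 300839813.33 mm^4
L = 6000.0 mm, w = 28 N/mm, E = 210000.0 MPa
delta = 5 * w * L^4 / (384 * E * I)
= 5 * 28 * 6000.0^4 / (384 * 210000.0 * 300839813.33)
= 7.4791 mm

7.4791 mm


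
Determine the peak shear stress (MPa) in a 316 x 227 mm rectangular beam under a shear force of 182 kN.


A = b * h = 316 * 227 = 71732 mm^2
V = 182 kN = 182000.0 N
tau_max = 1.5 * V / A = 1.5 * 182000.0 / 71732
= 3.8058 MPa

3.8058 MPa


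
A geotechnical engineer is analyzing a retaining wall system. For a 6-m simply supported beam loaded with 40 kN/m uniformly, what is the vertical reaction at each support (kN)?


Total load = w * L = 40 * 6 = 240 kN
By symmetry, each reaction R = total / 2 = 240 / 2 = 120.0 kN

120.0 kN


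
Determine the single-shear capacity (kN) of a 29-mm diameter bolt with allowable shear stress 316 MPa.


A = pi * d^2 / 4 = pi * 29^2 / 4 = 660.5199 mm^2
V = f_v * A / 1000 = 316 * 660.5199 / 1000
= 208.7243 kN

208.7243 kN


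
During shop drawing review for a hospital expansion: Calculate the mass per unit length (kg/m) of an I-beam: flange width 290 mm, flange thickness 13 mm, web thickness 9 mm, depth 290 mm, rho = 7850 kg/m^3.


A_flanges = 2 * 290 * 13 = 7540 mm^2
A_web = (290 - 2 * 13) * 9 = 2376 mm^2
A_total = 7540 + 2376 = 9916 mm^2 = 0.009916 m^2
Weight = rho * A = 7850 * 0.009916 = 77.8406 kg/m

77.8406 kg/m


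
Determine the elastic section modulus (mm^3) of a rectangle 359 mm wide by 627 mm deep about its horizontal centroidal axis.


S = b * h^2 / 6
= 359 * 627^2 / 6
= 359 * 393129 / 6
= 23522218.5 mm^3

23522218.5 mm^3


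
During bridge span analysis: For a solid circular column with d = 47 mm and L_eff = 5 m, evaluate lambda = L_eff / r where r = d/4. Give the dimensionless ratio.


Radius of gyration r = d / 4 = 47 / 4 = 11.75 mm
L_eff = 5000.0 mm
Slenderness ratio = L / r = 5000.0 / 11.75 = 425.53 (dimensionless)

425.53 (dimensionless)


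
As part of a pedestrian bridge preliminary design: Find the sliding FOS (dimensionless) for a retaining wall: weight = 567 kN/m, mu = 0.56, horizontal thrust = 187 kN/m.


Resisting force = mu * W = 0.56 * 567 = 317.52 kN/m
FOS = Resisting / Driving = 317.52 / 187
= 1.698 (dimensionless)

1.698 (dimensionless)


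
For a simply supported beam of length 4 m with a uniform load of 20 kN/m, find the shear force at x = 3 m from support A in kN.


R_A = w * L / 2 = 20 * 4 / 2 = 40.0 kN
V(x) = R_A - w * x = 40.0 - 20 * 3
= -20.0 kN

-20.0 kN


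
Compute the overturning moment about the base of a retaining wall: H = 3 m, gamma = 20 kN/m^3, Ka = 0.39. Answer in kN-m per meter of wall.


Pa = 0.5 * Ka * gamma * H^2
= 0.5 * 0.39 * 20 * 3^2
= 35.1 kN/m
Arm = H / 3 = 3 / 3 = 1.0 m
Mo = Pa * arm = Pa * H / 3 = 35.1 * 3 / 3 = 35.1 kN-m/m

35.1 kN-m/m


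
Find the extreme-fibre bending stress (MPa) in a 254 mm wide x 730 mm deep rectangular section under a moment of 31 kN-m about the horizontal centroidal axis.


I = b * h^3 / 12 = 254 * 730^3 / 12 = 8234193166.67 mm^4
y = h / 2 = 730 / 2 = 365.0 mm
M = 31 kN-m = 31000000.0 N-mm
sigma = M * y / I = 31000000.0 * 365.0 / 8234193166.67
= 1.37 MPa

1.37 MPa


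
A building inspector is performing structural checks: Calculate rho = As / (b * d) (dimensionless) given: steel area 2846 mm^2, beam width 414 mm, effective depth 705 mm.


rho = As / (b * d)
= 2846 / (414 * 705)
= 2846 / 291870
= 0.009751 (dimensionless)

0.009751 (dimensionless)


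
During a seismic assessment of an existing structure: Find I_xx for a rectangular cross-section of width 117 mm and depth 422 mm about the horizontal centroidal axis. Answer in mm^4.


I = b * h^3 / 12
= 117 * 422^3 / 12
= 117 * 75151448 / 12
= 732726618.0 mm^4

732726618.0 mm^4


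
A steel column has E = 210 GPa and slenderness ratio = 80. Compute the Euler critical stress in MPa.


sigma_cr = pi^2 * E / lambda^2
= 9.8696 * 210000.0 / 80^2
= 9.8696 * 210000.0 / 6400
= 323.8464 MPa

323.8464 MPa


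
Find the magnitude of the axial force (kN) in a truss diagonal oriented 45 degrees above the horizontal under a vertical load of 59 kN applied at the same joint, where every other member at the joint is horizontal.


At the joint, only the diagonal has a vertical component, so vertical equilibrium gives:
F * sin(45) = 59
F = 59 / sin(45)
= 59 / 0.707107
= 83.44 kN

83.44 kN


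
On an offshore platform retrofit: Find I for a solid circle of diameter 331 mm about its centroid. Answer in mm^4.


r = d / 2 = 331 / 2 = 165.5 mm
I = pi * r^4 / 4 = pi * 165.5^4 / 4
= 589225961.58 mm^4

589225961.58 mm^4


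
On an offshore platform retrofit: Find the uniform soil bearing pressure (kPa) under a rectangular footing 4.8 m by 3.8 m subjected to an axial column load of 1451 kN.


A = 4.8 * 3.8 = 18.24 m^2
q = P / A = 1451 / 18.24
= 79.5504 kPa

79.5504 kPa


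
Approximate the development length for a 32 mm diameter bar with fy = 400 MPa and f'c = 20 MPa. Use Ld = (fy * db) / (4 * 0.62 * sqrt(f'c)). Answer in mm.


Ld = (fy * db) / (4 * 0.62 * sqrt(f'c))
= (400 * 32) / (4 * 0.62 * sqrt(20))
= 12800 / 11.0909
= 1154.1 mm

1154.1 mm


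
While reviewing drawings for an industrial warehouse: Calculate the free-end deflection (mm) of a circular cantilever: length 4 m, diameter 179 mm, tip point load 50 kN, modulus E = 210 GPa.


I = pi * d^4 / 64 = pi * 179^4 / 64 = 50394370.27 mm^4
L = 4000.0 mm, P = 50000.0 N, E = 210000.0 MPa
delta = P * L^3 / (3 * E * I)
= 50000.0 * 4000.0^3 / (3 * 210000.0 * 50394370.27)
= 100.7923 mm

100.7923 mm


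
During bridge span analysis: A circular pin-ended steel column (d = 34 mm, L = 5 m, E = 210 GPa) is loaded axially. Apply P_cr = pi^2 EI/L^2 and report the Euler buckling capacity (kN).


I = pi * d^4 / 64 = 65597.24 mm^4
L = 5000.0 mm
P_cr = pi^2 * E * I / L^2
= 9.8696 * 210000.0 * 65597.24 / 5000.0^2
= 5438.32 N = 5.4383 kN

5.4383 kN


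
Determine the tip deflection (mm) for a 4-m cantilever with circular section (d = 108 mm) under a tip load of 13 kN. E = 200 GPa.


I = pi * d^4 / 64 = pi * 108^4 / 64 = 6678284.57 mm^4
L = 4000.0 mm, P = 13000.0 N, E = 200000.0 MPa
delta = P * L^3 / (3 * E * I)
= 13000.0 * 4000.0^3 / (3 * 200000.0 * 6678284.57)
= 207.6382 mm

207.6382 mm


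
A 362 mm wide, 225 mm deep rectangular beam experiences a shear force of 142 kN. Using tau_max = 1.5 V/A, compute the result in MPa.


A = b * h = 362 * 225 = 81450 mm^2
V = 142 kN = 142000.0 N
tau_max = 1.5 * V / A = 1.5 * 142000.0 / 81450
= 2.6151 MPa

2.6151 MPa


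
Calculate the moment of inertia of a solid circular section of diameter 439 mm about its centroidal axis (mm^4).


r = d / 2 = 439 / 2 = 219.5 mm
I = pi * r^4 / 4 = pi * 219.5^4 / 4
= 1823173415.92 mm^4

1823173415.92 mm^4


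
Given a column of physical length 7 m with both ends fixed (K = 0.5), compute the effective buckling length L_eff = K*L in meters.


L_eff = K * L
= 0.5 * 7
= 3.5 m

3.5 m


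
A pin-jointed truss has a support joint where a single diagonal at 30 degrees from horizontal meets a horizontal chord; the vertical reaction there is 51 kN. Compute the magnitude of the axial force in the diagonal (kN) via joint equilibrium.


At the joint, only the diagonal has a vertical component, so vertical equilibrium gives:
F * sin(30) = 51
F = 51 / sin(30)
= 51 / 0.5
= 102.0 kN

102.0 kN
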